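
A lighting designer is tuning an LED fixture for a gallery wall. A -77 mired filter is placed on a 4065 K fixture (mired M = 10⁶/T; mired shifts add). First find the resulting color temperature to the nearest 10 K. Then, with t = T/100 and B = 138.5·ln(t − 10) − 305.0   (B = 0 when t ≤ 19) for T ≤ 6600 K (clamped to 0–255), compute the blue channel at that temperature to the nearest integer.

M_in = 10⁶/4065 = 246.00; M_out = 246.00 + (-77) = 169.00.
T_out = 10⁶/169.00 = 5917.1 K → 5920 K; t = 59.2.
B = 138.5·ln(59.2 − 10) − 305.0 = 138.5·ln 49.2 − 305.0 = 138.5·3.8959 − 305.0 = 234.581.
Rounded: 235.

235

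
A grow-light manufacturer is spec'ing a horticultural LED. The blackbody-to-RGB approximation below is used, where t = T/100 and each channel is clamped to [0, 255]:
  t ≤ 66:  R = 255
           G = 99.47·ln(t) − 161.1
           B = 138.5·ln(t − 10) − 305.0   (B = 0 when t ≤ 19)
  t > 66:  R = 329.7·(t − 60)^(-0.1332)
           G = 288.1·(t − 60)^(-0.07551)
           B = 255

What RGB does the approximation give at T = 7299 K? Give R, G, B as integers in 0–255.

R=234, G=237, B=255

t = 7299/100 = 72.99; the t > 66 branch applies.
R = 329.7·(72.99 − 60)^(-0.1332) = 329.7·12.99^(-0.1332) = 329.7·0.71067 = 234.308.
G = 288.1·(72.99 − 60)^(-0.07551) = 288.1·12.99^(-0.07551) = 288.1·0.82397 = 237.386.
B = 255 by definition for t > 66.
Rounded: (234, 237, 255).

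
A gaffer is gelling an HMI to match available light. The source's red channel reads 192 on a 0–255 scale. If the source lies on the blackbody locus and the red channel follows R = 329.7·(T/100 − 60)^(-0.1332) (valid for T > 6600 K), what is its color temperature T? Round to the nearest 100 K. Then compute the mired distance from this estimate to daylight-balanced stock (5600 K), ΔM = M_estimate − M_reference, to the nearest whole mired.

(t − 60)^(-0.1332) = 192/329.7 = 0.58235.
t − 60 = 0.58235^(1/-0.1332) = 0.58235^(-7.508) = 57.929, so t = 117.929.
T = 100·t = 11793 K → 11800 K to the nearest 100 K.
M_estimate = 10⁶/11800 = 84.75; M_reference = 10⁶/5600 = 178.57.
ΔM = 84.75 − 178.57 = -93.83 → -94 mireds.

-94 mireds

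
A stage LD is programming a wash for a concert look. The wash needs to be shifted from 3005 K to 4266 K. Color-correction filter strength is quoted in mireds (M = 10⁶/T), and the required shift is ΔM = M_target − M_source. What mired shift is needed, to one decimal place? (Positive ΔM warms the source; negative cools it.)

-98.4 mireds

M_source = 10⁶/3005 = 332.779; M_target = 10⁶/4266 = 234.412.
ΔM = 234.412 − 332.779 = -98.367 → -98.4 mireds, a cooling shift.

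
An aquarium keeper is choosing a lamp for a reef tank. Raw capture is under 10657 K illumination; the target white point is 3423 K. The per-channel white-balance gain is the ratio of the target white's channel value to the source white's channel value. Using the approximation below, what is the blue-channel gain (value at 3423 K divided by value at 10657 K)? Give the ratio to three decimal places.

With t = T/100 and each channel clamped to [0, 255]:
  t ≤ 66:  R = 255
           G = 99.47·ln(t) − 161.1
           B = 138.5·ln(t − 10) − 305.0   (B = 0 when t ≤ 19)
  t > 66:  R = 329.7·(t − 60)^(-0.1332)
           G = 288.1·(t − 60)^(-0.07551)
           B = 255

0.535

At 10657 K (t = 106.57):
  B = 255 by definition for t > 66.
At 3423 K (t = 34.23):
  B = 138.5·ln(34.23 − 10) − 305.0 = 138.5·ln 24.23 − 305.0 = 138.5·3.1876 − 305.0 = 136.481.
Gain = 136.481 / 255.000 = 0.5352 → 0.535.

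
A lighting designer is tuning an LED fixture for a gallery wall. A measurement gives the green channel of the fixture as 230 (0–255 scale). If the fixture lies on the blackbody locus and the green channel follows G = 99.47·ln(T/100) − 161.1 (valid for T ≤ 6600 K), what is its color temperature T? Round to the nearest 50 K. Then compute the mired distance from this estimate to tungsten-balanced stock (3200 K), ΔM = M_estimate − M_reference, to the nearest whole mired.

-116 mireds

ln t = (230 + 161.1) / 99.47 = 3.9318.
t = e^3.9318 = 51.001.
T = 100·t = 5100 K → 5100 K to the nearest 50 K.
M_estimate = 10⁶/5100 = 196.08; M_reference = 10⁶/3200 = 312.50.
ΔM = 196.08 − 312.50 = -116.42 → -116 mireds.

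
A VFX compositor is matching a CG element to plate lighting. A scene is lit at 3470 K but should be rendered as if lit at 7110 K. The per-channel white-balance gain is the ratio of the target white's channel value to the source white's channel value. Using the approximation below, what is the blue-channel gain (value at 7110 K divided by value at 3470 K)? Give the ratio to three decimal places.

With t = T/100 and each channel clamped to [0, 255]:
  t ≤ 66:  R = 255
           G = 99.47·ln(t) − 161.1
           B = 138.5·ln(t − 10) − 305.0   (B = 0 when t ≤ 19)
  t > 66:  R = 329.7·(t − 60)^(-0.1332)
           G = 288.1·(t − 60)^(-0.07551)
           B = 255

At 3470 K (t = 34.7):
  B = 138.5·ln(34.7 − 10) − 305.0 = 138.5·ln 24.7 − 305.0 = 138.5·3.2068 − 305.0 = 139.142.
At 7110 K (t = 71.1):
  B = 255 by definition for t > 66.
Gain = 255.000 / 139.142 = 1.8327 → 1.833.

1.833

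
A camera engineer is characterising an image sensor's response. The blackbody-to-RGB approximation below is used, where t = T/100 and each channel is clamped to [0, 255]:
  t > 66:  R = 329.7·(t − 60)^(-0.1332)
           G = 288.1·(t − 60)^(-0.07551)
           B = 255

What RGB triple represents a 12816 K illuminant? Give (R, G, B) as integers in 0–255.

(188, 209, 255)

t = 12816/100 = 128.16; the t > 66 branch applies.
R = 329.7·(128.16 − 60)^(-0.1332) = 329.7·68.16^(-0.1332) = 329.7·0.56987 = 187.885.
G = 288.1·(128.16 − 60)^(-0.07551) = 288.1·68.16^(-0.07551) = 288.1·0.72703 = 209.456.
B = 255 by definition for t > 66.
Rounded: (188, 209, 255).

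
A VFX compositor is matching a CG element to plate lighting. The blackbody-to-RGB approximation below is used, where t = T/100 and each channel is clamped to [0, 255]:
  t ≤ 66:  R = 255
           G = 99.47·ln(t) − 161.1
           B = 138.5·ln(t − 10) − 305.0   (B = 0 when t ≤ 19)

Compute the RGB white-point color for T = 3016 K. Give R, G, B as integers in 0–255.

t = 3016/100 = 30.16; the t ≤ 66 branch applies.
R = 255 by definition for t ≤ 66.
G = 99.47·ln 30.16 − 161.1 = 99.47·3.4065 − 161.1 = 177.746.
B = 138.5·ln(30.16 − 10) − 305.0 = 138.5·ln 20.16 − 305.0 = 138.5·3.0037 − 305.0 = 111.013.
Rounded: (255, 178, 111).

R=255, G=178, B=111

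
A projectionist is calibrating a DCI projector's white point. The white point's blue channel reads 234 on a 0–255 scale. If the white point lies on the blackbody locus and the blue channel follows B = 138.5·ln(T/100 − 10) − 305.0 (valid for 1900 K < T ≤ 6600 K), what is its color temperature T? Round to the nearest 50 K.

ln(t − 10) = (234 + 305.0) / 138.5 = 3.8917.
t − 10 = e^3.8917 = 48.994, so t = 58.994.
T = 100·t = 5899 K → 5900 K to the nearest 50 K.

5900 K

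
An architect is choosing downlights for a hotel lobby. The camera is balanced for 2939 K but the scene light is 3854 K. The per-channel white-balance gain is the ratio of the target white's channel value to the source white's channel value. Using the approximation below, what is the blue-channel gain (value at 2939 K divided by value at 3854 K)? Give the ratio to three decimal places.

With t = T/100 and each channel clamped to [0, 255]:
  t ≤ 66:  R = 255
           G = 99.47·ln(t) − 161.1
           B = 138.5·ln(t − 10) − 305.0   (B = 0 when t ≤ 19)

At 3854 K (t = 38.54):
  B = 138.5·ln(38.54 − 10) − 305.0 = 138.5·ln 28.54 − 305.0 = 138.5·3.3513 − 305.0 = 159.156.
At 2939 K (t = 29.39):
  B = 138.5·ln(29.39 − 10) − 305.0 = 138.5·ln 19.39 − 305.0 = 138.5·2.9648 − 305.0 = 105.619.
Gain = 105.619 / 159.156 = 0.6636 → 0.664.

0.664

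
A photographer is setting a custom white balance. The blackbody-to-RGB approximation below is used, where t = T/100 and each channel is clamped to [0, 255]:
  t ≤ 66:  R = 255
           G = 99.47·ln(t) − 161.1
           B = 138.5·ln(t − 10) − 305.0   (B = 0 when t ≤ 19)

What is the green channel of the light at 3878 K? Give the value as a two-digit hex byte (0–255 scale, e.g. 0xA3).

t = 3878/100 = 38.78; the t ≤ 66 branch applies.
G = 99.47·ln 38.78 − 161.1 = 99.47·3.6579 − 161.1 = 202.752.
Rounded: 203; in hex, 0xCB.

0xCB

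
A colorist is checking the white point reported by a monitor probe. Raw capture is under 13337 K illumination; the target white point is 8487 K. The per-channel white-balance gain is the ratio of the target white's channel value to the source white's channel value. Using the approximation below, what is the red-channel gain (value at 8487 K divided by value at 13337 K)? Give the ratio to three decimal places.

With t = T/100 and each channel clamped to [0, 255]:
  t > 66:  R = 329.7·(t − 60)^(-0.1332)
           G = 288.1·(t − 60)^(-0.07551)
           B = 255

At 13337 K (t = 133.37):
  R = 329.7·(133.37 − 60)^(-0.1332) = 329.7·73.37^(-0.1332) = 329.7·0.56430 = 186.051.
At 8487 K (t = 84.87):
  R = 329.7·(84.87 − 60)^(-0.1332) = 329.7·24.87^(-0.1332) = 329.7·0.65177 = 214.889.
Gain = 214.889 / 186.051 = 1.1550 → 1.155.

1.155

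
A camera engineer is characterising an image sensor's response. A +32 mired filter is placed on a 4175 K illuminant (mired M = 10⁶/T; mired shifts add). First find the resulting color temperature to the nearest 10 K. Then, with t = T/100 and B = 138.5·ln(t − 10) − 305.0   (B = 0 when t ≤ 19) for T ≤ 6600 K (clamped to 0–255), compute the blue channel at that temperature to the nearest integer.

150

M_in = 10⁶/4175 = 239.52; M_out = 239.52 + (+32) = 271.52.
T_out = 10⁶/271.52 = 3683.0 K → 3680 K; t = 36.8.
B = 138.5·ln(36.8 − 10) − 305.0 = 138.5·ln 26.8 − 305.0 = 138.5·3.2884 − 305.0 = 150.444.
Rounded: 150.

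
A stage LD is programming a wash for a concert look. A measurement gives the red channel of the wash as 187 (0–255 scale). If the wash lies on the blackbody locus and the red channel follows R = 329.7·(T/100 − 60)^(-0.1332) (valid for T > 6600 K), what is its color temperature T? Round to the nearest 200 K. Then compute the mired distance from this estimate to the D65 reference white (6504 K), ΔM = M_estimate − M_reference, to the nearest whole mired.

-77 mireds

(t − 60)^(-0.1332) = 187/329.7 = 0.56718.
t − 60 = 0.56718^(1/-0.1332) = 0.56718^(-7.508) = 70.620, so t = 130.620.
T = 100·t = 13062 K → 13000 K to the nearest 200 K.
M_estimate = 10⁶/13000 = 76.92; M_reference = 10⁶/6504 = 153.75.
ΔM = 76.92 − 153.75 = -76.83 → -77 mireds.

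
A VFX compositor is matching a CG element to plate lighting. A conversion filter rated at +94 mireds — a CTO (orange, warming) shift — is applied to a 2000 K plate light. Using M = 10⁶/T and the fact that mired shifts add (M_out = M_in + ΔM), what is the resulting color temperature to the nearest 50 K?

M_in = 10⁶/2000 = 500.00 mireds.
M_out = 500.00 + (+94) = 594.00 mireds.
T_out = 10⁶/594.00 = 1683.5 K → 1700 K.

1700 K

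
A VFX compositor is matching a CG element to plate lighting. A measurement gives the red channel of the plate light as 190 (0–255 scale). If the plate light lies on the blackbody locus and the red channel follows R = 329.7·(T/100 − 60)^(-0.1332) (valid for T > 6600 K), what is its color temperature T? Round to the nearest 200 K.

(t − 60)^(-0.1332) = 190/329.7 = 0.57628.
t − 60 = 0.57628^(1/-0.1332) = 0.57628^(-7.508) = 62.667, so t = 122.667.
T = 100·t = 12267 K → 12200 K to the nearest 200 K.

12200 K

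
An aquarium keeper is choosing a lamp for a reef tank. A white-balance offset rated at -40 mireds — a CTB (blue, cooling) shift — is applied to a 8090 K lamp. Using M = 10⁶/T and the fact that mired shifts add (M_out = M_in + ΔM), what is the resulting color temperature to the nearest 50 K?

11950 K

M_in = 10⁶/8090 = 123.61 mireds.
M_out = 123.61 + (-40) = 83.61 mireds.
T_out = 10⁶/83.61 = 11960.4 K → 11950 K.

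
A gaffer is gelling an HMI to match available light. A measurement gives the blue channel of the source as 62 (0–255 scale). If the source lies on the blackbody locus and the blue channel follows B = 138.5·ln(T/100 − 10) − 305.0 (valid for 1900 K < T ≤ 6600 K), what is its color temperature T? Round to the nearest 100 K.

ln(t − 10) = (62 + 305.0) / 138.5 = 2.6498.
t − 10 = e^2.6498 = 14.151, so t = 24.151.
T = 100·t = 2415 K → 2400 K to the nearest 100 K.

2400 K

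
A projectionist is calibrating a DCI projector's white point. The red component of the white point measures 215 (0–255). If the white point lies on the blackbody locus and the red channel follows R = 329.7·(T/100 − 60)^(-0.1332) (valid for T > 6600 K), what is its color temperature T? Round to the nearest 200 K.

(t − 60)^(-0.1332) = 215/329.7 = 0.65211.
t − 60 = 0.65211^(1/-0.1332) = 0.65211^(-7.508) = 24.774, so t = 84.774.
T = 100·t = 8477 K → 8400 K to the nearest 200 K.

8400 K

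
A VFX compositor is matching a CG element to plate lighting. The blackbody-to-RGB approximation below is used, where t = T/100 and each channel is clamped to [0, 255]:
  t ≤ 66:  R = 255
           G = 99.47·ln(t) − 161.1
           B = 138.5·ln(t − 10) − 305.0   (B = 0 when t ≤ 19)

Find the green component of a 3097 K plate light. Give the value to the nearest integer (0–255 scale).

t = 3097/100 = 30.97; the t ≤ 66 branch applies.
G = 99.47·ln 30.97 − 161.1 = 99.47·3.4330 − 161.1 = 180.382.
Rounded: 180.

180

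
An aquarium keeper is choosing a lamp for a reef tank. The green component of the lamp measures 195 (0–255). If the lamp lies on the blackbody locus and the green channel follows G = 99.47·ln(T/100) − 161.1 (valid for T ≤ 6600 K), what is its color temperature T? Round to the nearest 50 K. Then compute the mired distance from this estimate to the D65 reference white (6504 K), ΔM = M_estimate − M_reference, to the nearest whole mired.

+124 mireds

ln t = (195 + 161.1) / 99.47 = 3.5800.
t = e^3.5800 = 35.873.
T = 100·t = 3587 K → 3600 K to the nearest 50 K.
M_estimate = 10⁶/3600 = 277.78; M_reference = 10⁶/6504 = 153.75.
ΔM = 277.78 − 153.75 = 124.03 → +124 mireds.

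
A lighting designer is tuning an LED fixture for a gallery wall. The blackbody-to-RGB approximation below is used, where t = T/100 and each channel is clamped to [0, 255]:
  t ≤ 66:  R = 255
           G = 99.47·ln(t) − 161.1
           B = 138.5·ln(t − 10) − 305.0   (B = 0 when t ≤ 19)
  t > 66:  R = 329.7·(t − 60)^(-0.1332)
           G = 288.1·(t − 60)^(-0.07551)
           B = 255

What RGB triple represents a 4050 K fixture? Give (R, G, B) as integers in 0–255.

(255, 207, 168)

t = 4050/100 = 40.5; the t ≤ 66 branch applies.
R = 255 by definition for t ≤ 66.
G = 99.47·ln 40.5 − 161.1 = 99.47·3.7013 − 161.1 = 207.069.
B = 138.5·ln(40.5 − 10) − 305.0 = 138.5·ln 30.5 − 305.0 = 138.5·3.4177 − 305.0 = 168.355.
Rounded: (255, 207, 168).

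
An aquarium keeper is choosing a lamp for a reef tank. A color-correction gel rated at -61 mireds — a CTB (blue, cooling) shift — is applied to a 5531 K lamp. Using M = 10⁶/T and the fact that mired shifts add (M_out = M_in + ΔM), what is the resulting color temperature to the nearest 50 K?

8350 K

M_in = 10⁶/5531 = 180.80 mireds.
M_out = 180.80 + (-61) = 119.80 mireds.
T_out = 10⁶/119.80 = 8347.3 K → 8350 K.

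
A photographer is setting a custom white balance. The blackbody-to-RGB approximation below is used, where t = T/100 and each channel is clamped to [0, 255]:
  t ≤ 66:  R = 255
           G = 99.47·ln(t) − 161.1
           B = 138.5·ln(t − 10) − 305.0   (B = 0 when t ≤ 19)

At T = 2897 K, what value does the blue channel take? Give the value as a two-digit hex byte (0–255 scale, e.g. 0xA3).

t = 2897/100 = 28.97; the t ≤ 66 branch applies.
B = 138.5·ln(28.97 − 10) − 305.0 = 138.5·ln 18.97 − 305.0 = 138.5·2.9429 − 305.0 = 102.586.
Rounded: 103; in hex, 0x67.

0x67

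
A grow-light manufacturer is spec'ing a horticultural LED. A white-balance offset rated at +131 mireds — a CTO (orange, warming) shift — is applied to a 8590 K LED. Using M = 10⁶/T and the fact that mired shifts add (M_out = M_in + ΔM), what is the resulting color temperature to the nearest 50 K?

M_in = 10⁶/8590 = 116.41 mireds.
M_out = 116.41 + (+131) = 247.41 mireds.
T_out = 10⁶/247.41 = 4041.8 K → 4050 K.

4050 K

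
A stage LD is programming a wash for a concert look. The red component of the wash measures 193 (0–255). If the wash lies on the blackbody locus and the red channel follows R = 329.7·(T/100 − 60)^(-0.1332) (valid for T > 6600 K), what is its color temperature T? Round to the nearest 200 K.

(t − 60)^(-0.1332) = 193/329.7 = 0.58538.
t − 60 = 0.58538^(1/-0.1332) = 0.58538^(-7.508) = 55.713, so t = 115.713.
T = 100·t = 11571 K → 11600 K to the nearest 200 K.

11600 K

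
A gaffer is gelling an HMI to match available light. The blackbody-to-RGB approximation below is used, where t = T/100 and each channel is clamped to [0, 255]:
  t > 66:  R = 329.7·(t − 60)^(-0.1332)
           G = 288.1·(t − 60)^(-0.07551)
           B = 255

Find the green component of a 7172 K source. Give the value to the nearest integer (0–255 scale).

t = 7172/100 = 71.72; the t > 66 branch applies.
G = 288.1·(71.72 − 60)^(-0.07551) = 288.1·11.72^(-0.07551) = 288.1·0.83040 = 239.237.
Rounded: 239.

239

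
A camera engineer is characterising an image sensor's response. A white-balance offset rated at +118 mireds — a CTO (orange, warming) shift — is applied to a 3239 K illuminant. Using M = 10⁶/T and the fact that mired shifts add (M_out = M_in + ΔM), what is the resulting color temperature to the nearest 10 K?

M_in = 10⁶/3239 = 308.74 mireds.
M_out = 308.74 + (+118) = 426.74 mireds.
T_out = 10⁶/426.74 = 2343.4 K → 2340 K.

2340 K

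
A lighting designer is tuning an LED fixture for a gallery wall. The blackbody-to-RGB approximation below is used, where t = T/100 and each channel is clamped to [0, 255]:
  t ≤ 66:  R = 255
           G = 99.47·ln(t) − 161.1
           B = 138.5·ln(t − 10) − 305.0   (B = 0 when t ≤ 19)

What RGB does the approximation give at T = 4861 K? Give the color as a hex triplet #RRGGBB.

#FFE1C9

t = 4861/100 = 48.61; the t ≤ 66 branch applies.
R = 255 by definition for t ≤ 66.
G = 99.47·ln 48.61 − 161.1 = 99.47·3.8838 − 161.1 = 225.224.
B = 138.5·ln(48.61 − 10) − 305.0 = 138.5·ln 38.61 − 305.0 = 138.5·3.6535 − 305.0 = 201.011.
Rounded: (255, 225, 201).
In hex: #FFE1C9.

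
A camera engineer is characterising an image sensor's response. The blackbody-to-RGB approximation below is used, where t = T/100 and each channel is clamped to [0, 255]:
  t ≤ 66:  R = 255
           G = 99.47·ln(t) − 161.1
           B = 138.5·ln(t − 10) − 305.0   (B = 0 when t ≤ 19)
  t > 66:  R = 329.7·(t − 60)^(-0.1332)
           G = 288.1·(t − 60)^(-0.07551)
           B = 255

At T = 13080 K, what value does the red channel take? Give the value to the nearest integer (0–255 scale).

187

t = 13080/100 = 130.8; the t > 66 branch applies.
R = 329.7·(130.8 − 60)^(-0.1332) = 329.7·70.8^(-0.1332) = 329.7·0.56699 = 186.937.
Rounded: 187.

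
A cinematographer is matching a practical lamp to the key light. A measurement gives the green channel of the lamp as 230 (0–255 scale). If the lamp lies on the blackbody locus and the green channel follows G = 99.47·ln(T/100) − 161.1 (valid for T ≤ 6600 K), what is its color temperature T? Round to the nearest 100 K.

ln t = (230 + 161.1) / 99.47 = 3.9318.
t = e^3.9318 = 51.001.
T = 100·t = 5100 K → 5100 K to the nearest 100 K.

5100 K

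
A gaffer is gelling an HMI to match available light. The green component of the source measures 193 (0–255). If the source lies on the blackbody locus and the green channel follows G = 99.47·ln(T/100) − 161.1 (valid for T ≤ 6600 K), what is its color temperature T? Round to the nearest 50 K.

3500 K

ln t = (193 + 161.1) / 99.47 = 3.5599.
t = e^3.5599 = 35.159.
T = 100·t = 3516 K → 3500 K to the nearest 50 K.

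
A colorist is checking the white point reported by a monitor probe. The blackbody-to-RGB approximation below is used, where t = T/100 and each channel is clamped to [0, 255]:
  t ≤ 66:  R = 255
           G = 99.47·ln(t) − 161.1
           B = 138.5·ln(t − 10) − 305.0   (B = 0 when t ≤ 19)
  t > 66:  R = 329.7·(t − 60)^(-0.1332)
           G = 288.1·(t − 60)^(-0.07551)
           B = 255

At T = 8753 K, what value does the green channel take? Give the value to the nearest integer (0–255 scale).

224

t = 8753/100 = 87.53; the t > 66 branch applies.
G = 288.1·(87.53 − 60)^(-0.07551) = 288.1·27.53^(-0.07551) = 288.1·0.77854 = 224.297.
Rounded: 224.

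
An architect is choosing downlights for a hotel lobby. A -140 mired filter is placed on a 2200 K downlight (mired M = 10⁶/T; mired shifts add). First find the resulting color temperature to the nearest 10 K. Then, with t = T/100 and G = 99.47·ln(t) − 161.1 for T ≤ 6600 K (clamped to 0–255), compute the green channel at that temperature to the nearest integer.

183

M_in = 10⁶/2200 = 454.55; M_out = 454.55 + (-140) = 314.55.
T_out = 10⁶/314.55 = 3179.2 K → 3180 K; t = 31.8.
G = 99.47·ln 31.8 − 161.1 = 99.47·3.4595 − 161.1 = 183.013.
Rounded: 183.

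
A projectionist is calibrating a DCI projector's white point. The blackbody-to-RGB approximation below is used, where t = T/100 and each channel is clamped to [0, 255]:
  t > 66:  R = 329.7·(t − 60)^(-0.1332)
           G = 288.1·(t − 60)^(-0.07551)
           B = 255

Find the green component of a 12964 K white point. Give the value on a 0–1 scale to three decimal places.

0.820

t = 12964/100 = 129.64; the t > 66 branch applies.
G = 288.1·(129.64 − 60)^(-0.07551) = 288.1·69.64^(-0.07551) = 288.1·0.72585 = 209.117.
On a 0–1 scale: 209.117/255 = 0.8201 → 0.820.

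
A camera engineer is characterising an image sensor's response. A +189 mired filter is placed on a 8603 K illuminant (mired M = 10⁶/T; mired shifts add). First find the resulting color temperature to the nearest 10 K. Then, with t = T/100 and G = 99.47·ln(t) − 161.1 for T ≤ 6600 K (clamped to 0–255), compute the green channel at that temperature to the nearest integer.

M_in = 10⁶/8603 = 116.24; M_out = 116.24 + (+189) = 305.24.
T_out = 10⁶/305.24 = 3276.1 K → 3280 K; t = 32.8.
G = 99.47·ln 32.8 − 161.1 = 99.47·3.4904 − 161.1 = 186.093.
Rounded: 186.

186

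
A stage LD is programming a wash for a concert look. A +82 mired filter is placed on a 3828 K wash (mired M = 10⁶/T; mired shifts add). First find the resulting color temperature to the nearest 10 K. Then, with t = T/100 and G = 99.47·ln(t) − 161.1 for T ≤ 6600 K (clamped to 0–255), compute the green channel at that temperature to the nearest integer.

M_in = 10⁶/3828 = 261.23; M_out = 261.23 + (+82) = 343.23.
T_out = 10⁶/343.23 = 2913.5 K → 2910 K; t = 29.1.
G = 99.47·ln 29.1 − 161.1 = 99.47·3.3707 − 161.1 = 174.187.
Rounded: 174.

174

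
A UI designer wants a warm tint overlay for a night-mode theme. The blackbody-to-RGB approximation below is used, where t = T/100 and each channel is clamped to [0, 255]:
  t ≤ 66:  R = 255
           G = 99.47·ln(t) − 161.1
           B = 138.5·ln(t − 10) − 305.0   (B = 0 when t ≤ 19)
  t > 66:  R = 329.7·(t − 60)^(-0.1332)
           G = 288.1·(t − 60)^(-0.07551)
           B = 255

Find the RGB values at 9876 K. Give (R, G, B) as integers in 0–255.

t = 9876/100 = 98.76; the t > 66 branch applies.
R = 329.7·(98.76 − 60)^(-0.1332) = 329.7·38.76^(-0.1332) = 329.7·0.61437 = 202.557.
G = 288.1·(98.76 − 60)^(-0.07551) = 288.1·38.76^(-0.07551) = 288.1·0.75868 = 218.577.
B = 255 by definition for t > 66.
Rounded: (203, 219, 255).

(203, 219, 255)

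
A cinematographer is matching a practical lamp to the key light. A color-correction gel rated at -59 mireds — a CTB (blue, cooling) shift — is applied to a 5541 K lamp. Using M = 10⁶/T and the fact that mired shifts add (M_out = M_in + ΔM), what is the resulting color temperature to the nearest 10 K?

8230 K

M_in = 10⁶/5541 = 180.47 mireds.
M_out = 180.47 + (-59) = 121.47 mireds.
T_out = 10⁶/121.47 = 8232.3 K → 8230 K.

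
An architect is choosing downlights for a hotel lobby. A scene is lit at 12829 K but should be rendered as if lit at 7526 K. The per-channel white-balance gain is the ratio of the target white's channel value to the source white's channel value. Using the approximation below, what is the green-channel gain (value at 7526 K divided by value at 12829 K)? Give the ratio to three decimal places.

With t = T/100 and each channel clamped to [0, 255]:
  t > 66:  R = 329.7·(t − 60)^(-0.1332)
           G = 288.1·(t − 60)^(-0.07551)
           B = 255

1.120

At 12829 K (t = 128.29):
  G = 288.1·(128.29 − 60)^(-0.07551) = 288.1·68.29^(-0.07551) = 288.1·0.72692 = 209.426.
At 7526 K (t = 75.26):
  G = 288.1·(75.26 − 60)^(-0.07551) = 288.1·15.26^(-0.07551) = 288.1·0.81401 = 234.516.
Gain = 234.516 / 209.426 = 1.1198 → 1.120.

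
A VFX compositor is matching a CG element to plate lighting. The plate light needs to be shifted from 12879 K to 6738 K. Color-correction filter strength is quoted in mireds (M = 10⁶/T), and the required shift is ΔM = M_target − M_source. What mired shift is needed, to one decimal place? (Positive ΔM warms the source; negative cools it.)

M_source = 10⁶/12879 = 77.646; M_target = 10⁶/6738 = 148.412.
ΔM = 148.412 − 77.646 = 70.766 → +70.8 mireds, a warming shift.

+70.8 mireds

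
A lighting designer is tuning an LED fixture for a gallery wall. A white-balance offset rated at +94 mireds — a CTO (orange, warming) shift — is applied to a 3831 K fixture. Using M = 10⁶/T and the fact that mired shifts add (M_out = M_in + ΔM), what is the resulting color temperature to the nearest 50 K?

2800 K

M_in = 10⁶/3831 = 261.03 mireds.
M_out = 261.03 + (+94) = 355.03 mireds.
T_out = 10⁶/355.03 = 2816.7 K → 2800 K.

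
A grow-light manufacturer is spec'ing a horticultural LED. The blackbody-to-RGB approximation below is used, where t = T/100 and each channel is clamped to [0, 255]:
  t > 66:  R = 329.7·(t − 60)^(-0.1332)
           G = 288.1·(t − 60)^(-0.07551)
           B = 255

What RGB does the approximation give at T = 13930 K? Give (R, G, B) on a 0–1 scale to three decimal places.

t = 13930/100 = 139.3; the t > 66 branch applies.
R = 329.7·(139.3 − 60)^(-0.1332) = 329.7·79.3^(-0.1332) = 329.7·0.55849 = 184.135.
G = 288.1·(139.3 − 60)^(-0.07551) = 288.1·79.3^(-0.07551) = 288.1·0.71876 = 207.076.
B = 255 by definition for t > 66.
Dividing each by 255: (0.7221, 0.8121, 1.0000) → (0.722, 0.812, 1.000).

(0.722, 0.812, 1.000)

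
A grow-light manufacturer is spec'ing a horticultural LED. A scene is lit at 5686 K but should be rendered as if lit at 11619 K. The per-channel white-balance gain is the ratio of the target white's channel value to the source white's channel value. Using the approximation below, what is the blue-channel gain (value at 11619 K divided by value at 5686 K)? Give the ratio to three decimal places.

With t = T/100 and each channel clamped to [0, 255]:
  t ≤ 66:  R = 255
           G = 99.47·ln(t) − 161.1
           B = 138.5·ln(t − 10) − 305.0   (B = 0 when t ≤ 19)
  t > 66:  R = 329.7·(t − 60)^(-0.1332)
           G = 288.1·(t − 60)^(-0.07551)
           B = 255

At 5686 K (t = 56.86):
  B = 138.5·ln(56.86 − 10) − 305.0 = 138.5·ln 46.86 − 305.0 = 138.5·3.8472 − 305.0 = 227.832.
At 11619 K (t = 116.19):
  B = 255 by definition for t > 66.
Gain = 255.000 / 227.832 = 1.1192 → 1.119.

1.119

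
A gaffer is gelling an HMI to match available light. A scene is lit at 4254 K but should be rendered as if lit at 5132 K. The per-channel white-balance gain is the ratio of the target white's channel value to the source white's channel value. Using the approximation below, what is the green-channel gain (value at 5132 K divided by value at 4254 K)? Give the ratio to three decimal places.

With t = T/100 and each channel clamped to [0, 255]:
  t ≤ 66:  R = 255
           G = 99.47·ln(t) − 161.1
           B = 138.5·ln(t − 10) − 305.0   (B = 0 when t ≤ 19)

At 4254 K (t = 42.54):
  G = 99.47·ln 42.54 − 161.1 = 99.47·3.7504 − 161.1 = 211.957.
At 5132 K (t = 51.32):
  G = 99.47·ln 51.32 − 161.1 = 99.47·3.9381 − 161.1 = 230.621.
Gain = 230.621 / 211.957 = 1.0881 → 1.088.

1.088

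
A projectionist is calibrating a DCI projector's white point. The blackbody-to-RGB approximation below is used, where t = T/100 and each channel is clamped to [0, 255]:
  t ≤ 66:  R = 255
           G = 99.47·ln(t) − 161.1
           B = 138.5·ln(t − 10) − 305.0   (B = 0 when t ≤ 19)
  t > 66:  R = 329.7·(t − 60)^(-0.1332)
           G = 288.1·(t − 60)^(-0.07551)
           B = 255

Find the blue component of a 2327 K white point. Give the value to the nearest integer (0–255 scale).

53

t = 2327/100 = 23.27; the t ≤ 66 branch applies.
B = 138.5·ln(23.27 − 10) − 305.0 = 138.5·ln 13.27 − 305.0 = 138.5·2.5855 − 305.0 = 53.093.
Rounded: 53.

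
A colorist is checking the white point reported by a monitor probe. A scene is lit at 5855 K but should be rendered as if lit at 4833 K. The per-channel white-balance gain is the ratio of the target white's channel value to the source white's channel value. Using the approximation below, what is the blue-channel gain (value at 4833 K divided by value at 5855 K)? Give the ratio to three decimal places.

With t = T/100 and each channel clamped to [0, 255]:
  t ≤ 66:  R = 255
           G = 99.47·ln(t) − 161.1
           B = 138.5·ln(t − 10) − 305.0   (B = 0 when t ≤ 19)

At 5855 K (t = 58.55):
  B = 138.5·ln(58.55 − 10) − 305.0 = 138.5·ln 48.55 − 305.0 = 138.5·3.8826 − 305.0 = 232.739.
At 4833 K (t = 48.33):
  B = 138.5·ln(48.33 − 10) − 305.0 = 138.5·ln 38.33 − 305.0 = 138.5·3.6462 − 305.0 = 200.003.
Gain = 200.003 / 232.739 = 0.8593 → 0.859.

0.859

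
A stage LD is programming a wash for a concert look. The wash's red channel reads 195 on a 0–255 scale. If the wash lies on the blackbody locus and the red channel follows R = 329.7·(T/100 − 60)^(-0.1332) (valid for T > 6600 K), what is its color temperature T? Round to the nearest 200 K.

(t − 60)^(-0.1332) = 195/329.7 = 0.59145.
t − 60 = 0.59145^(1/-0.1332) = 0.59145^(-7.508) = 51.564, so t = 111.564.
T = 100·t = 11156 K → 11200 K to the nearest 200 K.

11200 K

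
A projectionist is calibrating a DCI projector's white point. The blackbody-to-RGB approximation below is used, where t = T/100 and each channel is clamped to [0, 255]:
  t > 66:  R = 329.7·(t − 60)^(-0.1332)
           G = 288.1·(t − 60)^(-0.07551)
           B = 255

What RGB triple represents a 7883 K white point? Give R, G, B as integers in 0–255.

t = 7883/100 = 78.83; the t > 66 branch applies.
R = 329.7·(78.83 − 60)^(-0.1332) = 329.7·18.83^(-0.1332) = 329.7·0.67638 = 223.002.
G = 288.1·(78.83 − 60)^(-0.07551) = 288.1·18.83^(-0.07551) = 288.1·0.80119 = 230.823.
B = 255 by definition for t > 66.
Rounded: (223, 231, 255).

R=223, G=231, B=255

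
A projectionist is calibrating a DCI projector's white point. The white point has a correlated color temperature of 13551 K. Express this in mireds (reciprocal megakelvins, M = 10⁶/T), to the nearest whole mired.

74 mireds

M = 10⁶ / 13551 = 73.795 → 74 mireds.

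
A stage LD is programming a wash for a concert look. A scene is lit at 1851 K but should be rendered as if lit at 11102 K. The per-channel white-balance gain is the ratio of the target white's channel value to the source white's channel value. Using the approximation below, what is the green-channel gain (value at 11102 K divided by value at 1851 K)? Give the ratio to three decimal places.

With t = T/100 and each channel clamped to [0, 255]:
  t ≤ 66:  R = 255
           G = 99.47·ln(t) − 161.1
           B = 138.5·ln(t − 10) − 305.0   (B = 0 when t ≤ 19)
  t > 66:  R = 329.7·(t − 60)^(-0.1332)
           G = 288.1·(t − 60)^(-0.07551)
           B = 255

At 1851 K (t = 18.51):
  G = 99.47·ln 18.51 − 161.1 = 99.47·2.9183 − 161.1 = 129.184.
At 11102 K (t = 111.02):
  G = 288.1·(111.02 − 60)^(-0.07551) = 288.1·51.02^(-0.07551) = 288.1·0.74310 = 214.088.
Gain = 214.088 / 129.184 = 1.6572 → 1.657.

1.657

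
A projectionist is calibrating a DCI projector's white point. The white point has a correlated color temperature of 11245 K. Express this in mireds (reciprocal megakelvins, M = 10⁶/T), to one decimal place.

88.9 mireds

M = 10⁶ / 11245 = 88.928 → 88.9 mireds.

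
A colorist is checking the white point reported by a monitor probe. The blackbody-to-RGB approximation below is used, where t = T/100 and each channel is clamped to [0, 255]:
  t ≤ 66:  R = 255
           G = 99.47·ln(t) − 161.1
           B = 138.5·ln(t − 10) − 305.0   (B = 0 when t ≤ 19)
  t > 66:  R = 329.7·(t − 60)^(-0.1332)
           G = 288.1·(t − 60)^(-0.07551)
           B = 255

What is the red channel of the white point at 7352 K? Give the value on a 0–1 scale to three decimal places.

t = 7352/100 = 73.52; the t > 66 branch applies.
R = 329.7·(73.52 − 60)^(-0.1332) = 329.7·13.52^(-0.1332) = 329.7·0.70689 = 233.063.
On a 0–1 scale: 233.063/255 = 0.9140 → 0.914.

0.914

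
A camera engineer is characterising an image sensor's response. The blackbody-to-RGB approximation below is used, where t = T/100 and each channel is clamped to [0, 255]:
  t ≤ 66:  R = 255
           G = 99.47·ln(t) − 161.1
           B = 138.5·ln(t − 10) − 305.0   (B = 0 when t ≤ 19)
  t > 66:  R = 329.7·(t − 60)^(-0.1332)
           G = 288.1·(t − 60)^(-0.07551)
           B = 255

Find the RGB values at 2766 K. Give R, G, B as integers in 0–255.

R=255, G=169, B=93

t = 2766/100 = 27.66; the t ≤ 66 branch applies.
R = 255 by definition for t ≤ 66.
G = 99.47·ln 27.66 − 161.1 = 99.47·3.3200 − 161.1 = 169.139.
B = 138.5·ln(27.66 − 10) − 305.0 = 138.5·ln 17.66 − 305.0 = 138.5·2.8713 − 305.0 = 92.675.
Rounded: (255, 169, 93).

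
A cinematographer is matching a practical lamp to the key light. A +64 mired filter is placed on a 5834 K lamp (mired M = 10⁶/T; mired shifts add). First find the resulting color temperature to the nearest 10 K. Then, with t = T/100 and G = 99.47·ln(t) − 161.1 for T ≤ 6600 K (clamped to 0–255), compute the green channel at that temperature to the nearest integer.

M_in = 10⁶/5834 = 171.41; M_out = 171.41 + (+64) = 235.41.
T_out = 10⁶/235.41 = 4247.9 K → 4250 K; t = 42.5.
G = 99.47·ln 42.5 − 161.1 = 99.47·3.7495 − 161.1 = 211.863.
Rounded: 212.

212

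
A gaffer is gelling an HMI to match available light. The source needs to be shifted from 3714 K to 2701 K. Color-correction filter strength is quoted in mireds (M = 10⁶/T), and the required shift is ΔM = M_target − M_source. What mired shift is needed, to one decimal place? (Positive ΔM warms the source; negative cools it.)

M_source = 10⁶/3714 = 269.251; M_target = 10⁶/2701 = 370.233.
ΔM = 370.233 − 269.251 = 100.982 → +101.0 mireds, a warming shift.

+101.0 mireds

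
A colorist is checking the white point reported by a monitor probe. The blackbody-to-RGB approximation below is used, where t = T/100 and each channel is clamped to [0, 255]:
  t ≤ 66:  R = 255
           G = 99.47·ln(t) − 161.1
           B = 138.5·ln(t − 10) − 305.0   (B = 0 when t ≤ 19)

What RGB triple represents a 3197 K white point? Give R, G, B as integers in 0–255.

R=255, G=184, B=123

t = 3197/100 = 31.97; the t ≤ 66 branch applies.
R = 255 by definition for t ≤ 66.
G = 99.47·ln 31.97 − 161.1 = 99.47·3.4648 − 161.1 = 183.543.
B = 138.5·ln(31.97 − 10) − 305.0 = 138.5·ln 21.97 − 305.0 = 138.5·3.0897 − 305.0 = 122.920.
Rounded: (255, 184, 123).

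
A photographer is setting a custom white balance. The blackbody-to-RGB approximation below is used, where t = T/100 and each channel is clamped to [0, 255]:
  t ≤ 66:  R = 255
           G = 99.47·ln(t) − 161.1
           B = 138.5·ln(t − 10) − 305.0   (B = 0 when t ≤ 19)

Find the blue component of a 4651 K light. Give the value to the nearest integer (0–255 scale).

193

t = 4651/100 = 46.51; the t ≤ 66 branch applies.
B = 138.5·ln(46.51 − 10) − 305.0 = 138.5·ln 36.51 − 305.0 = 138.5·3.5976 − 305.0 = 193.266.
Rounded: 193.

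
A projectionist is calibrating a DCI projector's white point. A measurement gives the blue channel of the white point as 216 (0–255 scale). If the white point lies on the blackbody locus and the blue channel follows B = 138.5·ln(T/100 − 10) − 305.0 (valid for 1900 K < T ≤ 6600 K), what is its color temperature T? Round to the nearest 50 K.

5300 K

ln(t − 10) = (216 + 305.0) / 138.5 = 3.7617.
t − 10 = e^3.7617 = 43.023, so t = 53.023.
T = 100·t = 5302 K → 5300 K to the nearest 50 K.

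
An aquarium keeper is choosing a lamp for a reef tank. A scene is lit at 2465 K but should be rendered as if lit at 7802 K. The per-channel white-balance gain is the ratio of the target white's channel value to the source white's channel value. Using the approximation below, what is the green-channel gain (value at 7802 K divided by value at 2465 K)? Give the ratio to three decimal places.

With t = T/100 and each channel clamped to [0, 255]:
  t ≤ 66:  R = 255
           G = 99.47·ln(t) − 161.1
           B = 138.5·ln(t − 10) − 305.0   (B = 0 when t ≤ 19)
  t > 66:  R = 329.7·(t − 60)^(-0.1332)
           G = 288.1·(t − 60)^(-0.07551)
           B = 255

1.469

At 2465 K (t = 24.65):
  G = 99.47·ln 24.65 − 161.1 = 99.47·3.2048 − 161.1 = 157.679.
At 7802 K (t = 78.02):
  G = 288.1·(78.02 − 60)^(-0.07551) = 288.1·18.02^(-0.07551) = 288.1·0.80386 = 231.591.
Gain = 231.591 / 157.679 = 1.4687 → 1.469.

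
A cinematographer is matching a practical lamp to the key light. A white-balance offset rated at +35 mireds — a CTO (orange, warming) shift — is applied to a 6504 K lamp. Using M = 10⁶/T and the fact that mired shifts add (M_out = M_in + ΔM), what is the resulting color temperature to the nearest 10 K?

M_in = 10⁶/6504 = 153.75 mireds.
M_out = 153.75 + (+35) = 188.75 mireds.
T_out = 10⁶/188.75 = 5298.0 K → 5300 K.

5300 K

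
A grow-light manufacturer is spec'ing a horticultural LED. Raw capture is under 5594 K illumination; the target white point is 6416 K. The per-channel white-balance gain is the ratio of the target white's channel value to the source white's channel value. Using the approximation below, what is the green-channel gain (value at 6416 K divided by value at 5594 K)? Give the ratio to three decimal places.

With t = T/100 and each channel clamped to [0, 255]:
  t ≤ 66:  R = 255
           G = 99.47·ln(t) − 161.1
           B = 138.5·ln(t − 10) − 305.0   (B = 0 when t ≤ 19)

At 5594 K (t = 55.94):
  G = 99.47·ln 55.94 − 161.1 = 99.47·4.0243 − 161.1 = 239.195.
At 6416 K (t = 64.16):
  G = 99.47·ln 64.16 − 161.1 = 99.47·4.1614 − 161.1 = 252.832.
Gain = 252.832 / 239.195 = 1.0570 → 1.057.

1.057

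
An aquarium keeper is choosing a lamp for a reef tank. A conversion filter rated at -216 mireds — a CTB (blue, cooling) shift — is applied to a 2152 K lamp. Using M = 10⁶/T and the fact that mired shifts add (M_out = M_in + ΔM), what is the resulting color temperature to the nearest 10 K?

M_in = 10⁶/2152 = 464.68 mireds.
M_out = 464.68 + (-216) = 248.68 mireds.
T_out = 10⁶/248.68 = 4021.2 K → 4020 K.

4020 K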